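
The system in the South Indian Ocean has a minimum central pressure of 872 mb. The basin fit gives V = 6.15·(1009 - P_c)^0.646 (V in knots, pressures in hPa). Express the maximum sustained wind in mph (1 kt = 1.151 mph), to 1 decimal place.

169.9 mph

ΔP = 1009 − 872 = 137 mb.
V ≈ 6.15 × 137^0.646 = 6.15 × 24.006 ≈ 147.637 kt.
147.637 × 1.151 ≈ 169.93 mph → 169.9 mph.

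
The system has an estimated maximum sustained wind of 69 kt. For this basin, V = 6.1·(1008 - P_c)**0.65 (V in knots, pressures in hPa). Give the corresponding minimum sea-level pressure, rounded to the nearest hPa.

966 hPa

ΔP = (V / 6.1)^(1/0.65) = (69/6.1)^1.538.
69/6.1 = 11.311; 11.311^1.538 ≈ 41.76 hPa.
P_c = 1008 − 41.76 = 966.24 ≈ 966 hPa.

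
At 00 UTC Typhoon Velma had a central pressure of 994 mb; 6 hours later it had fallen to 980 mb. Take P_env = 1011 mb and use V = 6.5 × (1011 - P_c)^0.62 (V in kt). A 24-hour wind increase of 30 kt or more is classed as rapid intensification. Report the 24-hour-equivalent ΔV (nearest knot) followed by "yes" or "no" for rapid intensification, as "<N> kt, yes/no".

V₁: ΔP = 17, V ≈ 6.5 × 17^0.62 ≈ 37.65 kt.
V₂: ΔP = 31, V ≈ 6.5 × 31^0.62 ≈ 54.65 kt.
ΔV over 6 h = 17.00 kt → 24 h equivalent = 17.00 × 24/6 ≈ 68.00 kt.
68 kt ≥ 30 kt ⇒ rapid intensification.

68 kt, yes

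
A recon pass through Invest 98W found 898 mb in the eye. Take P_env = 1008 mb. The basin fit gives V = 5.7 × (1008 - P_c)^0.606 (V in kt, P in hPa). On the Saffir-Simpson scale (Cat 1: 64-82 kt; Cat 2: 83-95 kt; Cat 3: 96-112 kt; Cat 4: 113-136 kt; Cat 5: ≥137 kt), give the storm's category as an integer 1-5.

3

ΔP = 1008 − 898 = 110 mb.
V ≈ 5.7 × 110^0.606 = 5.7 × 17.26 ≈ 98 kt.
98 kt falls in the Category 3 band.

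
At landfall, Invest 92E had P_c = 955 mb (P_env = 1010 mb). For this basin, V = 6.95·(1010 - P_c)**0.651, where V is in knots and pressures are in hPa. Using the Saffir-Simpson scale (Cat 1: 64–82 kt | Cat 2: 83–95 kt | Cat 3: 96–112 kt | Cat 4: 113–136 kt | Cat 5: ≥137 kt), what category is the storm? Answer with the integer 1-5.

2

ΔP = 1010 − 955 = 55 mb.
V ≈ 6.95 × 55^0.651 = 6.95 × 13.58 ≈ 94 kt.
94 kt falls in the Category 2 band.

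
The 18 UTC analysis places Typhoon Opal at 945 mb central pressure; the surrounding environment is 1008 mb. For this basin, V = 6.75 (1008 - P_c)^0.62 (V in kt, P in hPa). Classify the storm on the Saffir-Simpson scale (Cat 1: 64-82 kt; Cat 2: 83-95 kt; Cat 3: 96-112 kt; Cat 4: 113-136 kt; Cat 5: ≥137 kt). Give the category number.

2

ΔP = 1008 − 945 = 63 mb.
V ≈ 6.75 × 63^0.62 = 6.75 × 13.05 ≈ 88 kt.
88 kt falls in the Category 2 band.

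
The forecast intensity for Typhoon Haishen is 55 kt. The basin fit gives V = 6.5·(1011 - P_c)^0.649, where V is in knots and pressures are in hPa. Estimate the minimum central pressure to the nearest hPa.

984 hPa

ΔP = (V / 6.5)^(1/0.649) = (55/6.5)^1.541.
55/6.5 = 8.462; 8.462^1.541 ≈ 26.86 hPa.
P_c = 1011 − 26.86 = 984.14 ≈ 984 hPa.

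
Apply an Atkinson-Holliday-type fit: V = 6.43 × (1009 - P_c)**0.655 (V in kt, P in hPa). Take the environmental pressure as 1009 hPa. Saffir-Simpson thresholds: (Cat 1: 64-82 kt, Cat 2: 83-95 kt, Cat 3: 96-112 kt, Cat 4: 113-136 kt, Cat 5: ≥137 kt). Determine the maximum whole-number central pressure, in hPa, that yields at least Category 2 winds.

959 hPa

Category 2 begins at V = 83 kt.
Required ΔP = (83/6.43)^(1/0.655) = 12.908^1.527 ≈ 49.66 hPa.
P_c ≤ 1009 − 49.66 = 959.34, so the highest integer P_c is 959 hPa.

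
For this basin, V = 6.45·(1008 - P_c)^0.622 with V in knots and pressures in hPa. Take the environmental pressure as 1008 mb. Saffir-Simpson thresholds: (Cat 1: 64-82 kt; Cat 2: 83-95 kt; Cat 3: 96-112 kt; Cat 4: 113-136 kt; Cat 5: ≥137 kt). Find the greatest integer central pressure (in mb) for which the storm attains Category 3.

Category 3 begins at V = 96 kt.
Required ΔP = (96/6.45)^(1/0.622) = 14.884^1.608 ≈ 76.80 mb.
P_c ≤ 1008 − 76.80 = 931.20, so the highest integer P_c is 931 mb.

931 mb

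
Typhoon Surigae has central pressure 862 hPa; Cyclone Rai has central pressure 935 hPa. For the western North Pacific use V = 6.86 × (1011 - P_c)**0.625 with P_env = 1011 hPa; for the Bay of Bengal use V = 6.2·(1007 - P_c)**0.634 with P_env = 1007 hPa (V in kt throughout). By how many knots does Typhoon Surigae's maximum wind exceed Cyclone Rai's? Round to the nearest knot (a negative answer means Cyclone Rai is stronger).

Typhoon Surigae: ΔP = 149; V ≈ 6.86 × 149^0.625 ≈ 156.52 kt.
Cyclone Rai: ΔP = 72; V ≈ 6.2 × 72^0.634 ≈ 93.31 kt.
Difference ≈ 156.52 − 93.31 = 63.21 → 63 kt.

63 kt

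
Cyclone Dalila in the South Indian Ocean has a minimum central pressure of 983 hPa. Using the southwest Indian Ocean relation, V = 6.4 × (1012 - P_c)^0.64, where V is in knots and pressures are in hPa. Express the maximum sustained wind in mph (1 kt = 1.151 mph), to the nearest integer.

64 mph

ΔP = 1012 − 983 = 29 hPa.
V ≈ 6.4 × 29^0.64 = 6.4 × 8.628 ≈ 55.222 kt.
55.222 × 1.151 ≈ 63.56 mph → 64 mph.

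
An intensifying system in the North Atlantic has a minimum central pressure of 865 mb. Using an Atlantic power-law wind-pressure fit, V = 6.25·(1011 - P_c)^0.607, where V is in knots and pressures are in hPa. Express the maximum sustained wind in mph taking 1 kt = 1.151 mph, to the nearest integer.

148 mph

ΔP = 1011 − 865 = 146 mb.
V ≈ 6.25 × 146^0.607 = 6.25 × 20.595 ≈ 128.719 kt.
128.719 × 1.151 ≈ 148.16 mph → 148 mph.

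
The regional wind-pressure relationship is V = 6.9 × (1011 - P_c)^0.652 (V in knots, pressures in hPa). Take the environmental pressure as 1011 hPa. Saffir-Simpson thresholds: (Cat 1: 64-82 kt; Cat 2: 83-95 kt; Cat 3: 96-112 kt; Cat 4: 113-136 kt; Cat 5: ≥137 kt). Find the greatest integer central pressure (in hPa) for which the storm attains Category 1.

980 hPa

Category 1 begins at V = 64 kt.
Required ΔP = (64/6.9)^(1/0.652) = 9.275^1.534 ≈ 30.45 hPa.
P_c ≤ 1011 − 30.45 = 980.55, so the highest integer P_c is 980 hPa.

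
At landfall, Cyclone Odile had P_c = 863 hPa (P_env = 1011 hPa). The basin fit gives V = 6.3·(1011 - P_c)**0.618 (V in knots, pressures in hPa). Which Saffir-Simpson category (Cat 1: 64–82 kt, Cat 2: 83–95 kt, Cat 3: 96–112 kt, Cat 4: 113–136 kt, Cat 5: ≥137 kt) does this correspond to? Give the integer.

ΔP = 1011 − 863 = 148 hPa.
V ≈ 6.3 × 148^0.618 = 6.3 × 21.94 ≈ 138 kt.
138 kt falls in the Category 5 band.

5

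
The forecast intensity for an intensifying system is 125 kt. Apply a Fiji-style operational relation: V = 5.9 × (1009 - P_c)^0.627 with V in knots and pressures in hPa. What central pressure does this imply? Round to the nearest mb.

879 mb

ΔP = (V / 5.9)^(1/0.627) = (125/5.9)^1.595.
125/5.9 = 21.186; 21.186^1.595 ≈ 130.29 mb.
P_c = 1009 − 130.29 = 878.71 ≈ 879 mb.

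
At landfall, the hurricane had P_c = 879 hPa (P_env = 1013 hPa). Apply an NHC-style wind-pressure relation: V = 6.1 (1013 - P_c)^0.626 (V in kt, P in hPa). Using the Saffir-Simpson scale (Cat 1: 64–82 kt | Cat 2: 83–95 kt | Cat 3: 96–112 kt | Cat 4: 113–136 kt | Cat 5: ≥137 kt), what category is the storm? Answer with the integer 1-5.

ΔP = 1013 − 879 = 134 hPa.
V ≈ 6.1 × 134^0.626 = 6.1 × 21.46 ≈ 131 kt.
131 kt falls in the Category 4 band.

4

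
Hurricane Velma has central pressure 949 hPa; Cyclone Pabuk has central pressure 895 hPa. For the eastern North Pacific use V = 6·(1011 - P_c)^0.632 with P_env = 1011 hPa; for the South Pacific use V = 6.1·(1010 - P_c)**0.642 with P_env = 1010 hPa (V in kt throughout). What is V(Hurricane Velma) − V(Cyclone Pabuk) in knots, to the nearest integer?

-47 kt

Hurricane Velma: ΔP = 62; V ≈ 6 × 62^0.632 ≈ 81.46 kt.
Cyclone Pabuk: ΔP = 115; V ≈ 6.1 × 115^0.642 ≈ 128.32 kt.
Difference ≈ 81.46 − 128.32 = -46.86 → -47 kt.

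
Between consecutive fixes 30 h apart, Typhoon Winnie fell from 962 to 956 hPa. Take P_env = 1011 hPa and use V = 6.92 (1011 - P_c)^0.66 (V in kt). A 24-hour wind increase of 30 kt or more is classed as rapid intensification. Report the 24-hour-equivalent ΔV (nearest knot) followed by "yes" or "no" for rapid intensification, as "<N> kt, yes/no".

V₁: ΔP = 49, V ≈ 6.92 × 49^0.66 ≈ 90.29 kt.
V₂: ΔP = 55, V ≈ 6.92 × 55^0.66 ≈ 97.44 kt.
ΔV over 30 h = 7.15 kt → 24 h equivalent = 7.15 × 24/30 ≈ 5.72 kt.
6 kt < 30 kt ⇒ not rapid intensification.

6 kt, no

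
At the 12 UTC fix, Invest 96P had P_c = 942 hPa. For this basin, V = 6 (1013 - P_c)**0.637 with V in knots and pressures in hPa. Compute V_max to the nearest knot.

91 kt

ΔP = 1013 − 942 = 71 hPa.
71^0.637 ≈ 15.110.
V ≈ 6 × 15.110 ≈ 90.7 kt.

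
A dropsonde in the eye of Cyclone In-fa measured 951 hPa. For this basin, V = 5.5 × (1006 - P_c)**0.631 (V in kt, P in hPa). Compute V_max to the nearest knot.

ΔP = 1006 − 951 = 55 hPa.
55^0.631 ≈ 12.536.
V ≈ 5.5 × 12.536 ≈ 68.9 kt.

69 kt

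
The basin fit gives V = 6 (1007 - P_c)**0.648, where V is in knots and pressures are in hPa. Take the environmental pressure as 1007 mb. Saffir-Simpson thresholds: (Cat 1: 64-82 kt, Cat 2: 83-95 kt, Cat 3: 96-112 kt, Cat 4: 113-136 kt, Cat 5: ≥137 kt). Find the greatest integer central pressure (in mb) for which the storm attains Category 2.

Category 2 begins at V = 83 kt.
Required ΔP = (83/6)^(1/0.648) = 13.833^1.543 ≈ 57.64 mb.
P_c ≤ 1007 − 57.64 = 949.36, so the highest integer P_c is 949 mb.

949 mb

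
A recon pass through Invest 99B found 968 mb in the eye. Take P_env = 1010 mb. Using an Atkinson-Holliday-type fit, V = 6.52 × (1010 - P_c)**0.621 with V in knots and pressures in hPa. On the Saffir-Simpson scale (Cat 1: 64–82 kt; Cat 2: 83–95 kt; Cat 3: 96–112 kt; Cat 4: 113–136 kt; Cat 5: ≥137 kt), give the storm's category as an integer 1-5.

1

ΔP = 1010 − 968 = 42 mb.
V ≈ 6.52 × 42^0.621 = 6.52 × 10.19 ≈ 66 kt.
66 kt falls in the Category 1 band.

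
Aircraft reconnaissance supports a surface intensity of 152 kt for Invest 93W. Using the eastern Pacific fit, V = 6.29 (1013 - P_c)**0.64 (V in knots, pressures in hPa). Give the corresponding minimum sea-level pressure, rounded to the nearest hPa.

ΔP = (V / 6.29)^(1/0.64) = (152/6.29)^1.562.
152/6.29 = 24.165; 24.165^1.562 ≈ 144.96 hPa.
P_c = 1013 − 144.96 = 868.04 ≈ 868 hPa.

868 hPa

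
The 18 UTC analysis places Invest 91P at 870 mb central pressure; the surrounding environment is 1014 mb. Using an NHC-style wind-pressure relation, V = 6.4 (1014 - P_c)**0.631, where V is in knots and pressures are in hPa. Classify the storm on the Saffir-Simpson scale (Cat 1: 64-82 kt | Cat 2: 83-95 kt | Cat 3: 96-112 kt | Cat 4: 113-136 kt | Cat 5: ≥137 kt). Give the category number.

5

ΔP = 1014 − 870 = 144 mb.
V ≈ 6.4 × 144^0.631 = 6.4 × 23.01 ≈ 147 kt.
147 kt falls in the Category 5 band.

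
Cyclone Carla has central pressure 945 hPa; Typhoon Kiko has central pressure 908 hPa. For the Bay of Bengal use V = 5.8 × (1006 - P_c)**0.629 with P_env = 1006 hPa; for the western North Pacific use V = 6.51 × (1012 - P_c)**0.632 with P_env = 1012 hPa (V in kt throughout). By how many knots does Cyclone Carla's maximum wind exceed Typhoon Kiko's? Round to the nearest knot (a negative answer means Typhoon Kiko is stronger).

-46 kt

Cyclone Carla: ΔP = 61; V ≈ 5.8 × 61^0.629 ≈ 76.98 kt.
Typhoon Kiko: ΔP = 104; V ≈ 6.51 × 104^0.632 ≈ 122.56 kt.
Difference ≈ 76.98 − 122.56 = -45.58 → -46 kt.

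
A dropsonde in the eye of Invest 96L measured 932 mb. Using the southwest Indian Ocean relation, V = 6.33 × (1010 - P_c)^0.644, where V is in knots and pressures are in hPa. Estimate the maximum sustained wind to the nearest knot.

105 kt

ΔP = 1010 − 932 = 78 mb.
78^0.644 ≈ 16.539.
V ≈ 6.33 × 16.539 ≈ 104.7 kt.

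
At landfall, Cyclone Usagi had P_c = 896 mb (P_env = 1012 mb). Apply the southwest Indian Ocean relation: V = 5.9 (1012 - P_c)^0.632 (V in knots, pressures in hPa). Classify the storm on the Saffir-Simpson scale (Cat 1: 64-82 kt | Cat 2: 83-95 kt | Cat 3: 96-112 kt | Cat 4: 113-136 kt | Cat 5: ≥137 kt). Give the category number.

4

ΔP = 1012 − 896 = 116 mb.
V ≈ 5.9 × 116^0.632 = 5.9 × 20.17 ≈ 119 kt.
119 kt falls in the Category 4 band.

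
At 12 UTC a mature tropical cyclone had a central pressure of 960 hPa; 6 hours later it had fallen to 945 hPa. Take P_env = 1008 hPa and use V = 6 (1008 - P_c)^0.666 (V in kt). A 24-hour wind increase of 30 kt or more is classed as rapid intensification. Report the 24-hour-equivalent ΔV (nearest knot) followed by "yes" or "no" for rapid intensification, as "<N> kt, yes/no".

63 kt, yes

V₁: ΔP = 48, V ≈ 6 × 48^0.666 ≈ 79.04 kt.
V₂: ΔP = 63, V ≈ 6 × 63^0.666 ≈ 94.74 kt.
ΔV over 6 h = 15.70 kt → 24 h equivalent = 15.70 × 24/6 ≈ 62.80 kt.
63 kt ≥ 30 kt ⇒ rapid intensification.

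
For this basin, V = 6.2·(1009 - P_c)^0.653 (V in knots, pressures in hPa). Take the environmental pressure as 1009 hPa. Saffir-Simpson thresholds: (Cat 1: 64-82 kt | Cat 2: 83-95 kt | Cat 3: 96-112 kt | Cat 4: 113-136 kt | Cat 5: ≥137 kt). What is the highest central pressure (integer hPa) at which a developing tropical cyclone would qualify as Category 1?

Category 1 begins at V = 64 kt.
Required ΔP = (64/6.2)^(1/0.653) = 10.323^1.531 ≈ 35.69 hPa.
P_c ≤ 1009 − 35.69 = 973.31, so the highest integer P_c is 973 hPa.

973 hPa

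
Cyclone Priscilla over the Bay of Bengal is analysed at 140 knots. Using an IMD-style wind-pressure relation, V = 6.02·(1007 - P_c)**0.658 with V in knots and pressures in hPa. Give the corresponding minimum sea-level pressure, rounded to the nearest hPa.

888 hPa

ΔP = (V / 6.02)^(1/0.658) = (140/6.02)^1.520.
140/6.02 = 23.256; 23.256^1.520 ≈ 119.34 hPa.
P_c = 1007 − 119.34 = 887.66 ≈ 888 hPa.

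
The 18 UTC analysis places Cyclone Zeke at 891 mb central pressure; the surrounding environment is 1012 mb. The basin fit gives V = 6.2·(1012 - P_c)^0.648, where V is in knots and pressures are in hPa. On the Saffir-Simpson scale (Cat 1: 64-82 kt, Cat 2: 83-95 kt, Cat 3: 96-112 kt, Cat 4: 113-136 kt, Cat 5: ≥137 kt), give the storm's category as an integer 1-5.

ΔP = 1012 − 891 = 121 mb.
V ≈ 6.2 × 121^0.648 = 6.2 × 22.37 ≈ 139 kt.
139 kt falls in the Category 5 band.

5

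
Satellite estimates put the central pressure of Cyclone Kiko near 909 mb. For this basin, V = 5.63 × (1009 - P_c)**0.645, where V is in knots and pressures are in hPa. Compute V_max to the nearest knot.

110 kt

ΔP = 1009 − 909 = 100 mb.
100^0.645 ≈ 19.498.
V ≈ 5.63 × 19.498 ≈ 109.8 kt.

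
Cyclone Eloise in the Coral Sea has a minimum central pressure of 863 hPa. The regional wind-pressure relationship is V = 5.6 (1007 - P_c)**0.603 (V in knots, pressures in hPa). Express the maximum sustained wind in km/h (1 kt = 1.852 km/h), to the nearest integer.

208 km/h

ΔP = 1007 − 863 = 144 hPa.
V ≈ 5.6 × 144^0.603 = 5.6 × 20.021 ≈ 112.119 kt.
112.119 × 1.852 ≈ 207.65 km/h → 208 km/h.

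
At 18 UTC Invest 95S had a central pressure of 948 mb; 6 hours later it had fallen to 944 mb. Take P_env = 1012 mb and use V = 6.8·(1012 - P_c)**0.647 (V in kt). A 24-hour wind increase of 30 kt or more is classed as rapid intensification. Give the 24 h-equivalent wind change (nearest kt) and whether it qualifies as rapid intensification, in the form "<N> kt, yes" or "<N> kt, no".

16 kt, no

V₁: ΔP = 64, V ≈ 6.8 × 64^0.647 ≈ 100.26 kt.
V₂: ΔP = 68, V ≈ 6.8 × 68^0.647 ≈ 104.27 kt.
ΔV over 6 h = 4.01 kt → 24 h equivalent = 4.01 × 24/6 ≈ 16.04 kt.
16 kt < 30 kt ⇒ not rapid intensification.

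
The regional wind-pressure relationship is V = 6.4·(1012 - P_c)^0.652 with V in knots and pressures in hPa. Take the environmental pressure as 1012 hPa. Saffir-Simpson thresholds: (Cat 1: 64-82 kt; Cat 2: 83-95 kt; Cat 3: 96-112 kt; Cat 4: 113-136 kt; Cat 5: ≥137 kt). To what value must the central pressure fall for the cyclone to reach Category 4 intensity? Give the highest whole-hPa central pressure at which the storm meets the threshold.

930 hPa

Category 4 begins at V = 113 kt.
Required ΔP = (113/6.4)^(1/0.652) = 17.656^1.534 ≈ 81.74 hPa.
P_c ≤ 1012 − 81.74 = 930.26, so the highest integer P_c is 930 hPa.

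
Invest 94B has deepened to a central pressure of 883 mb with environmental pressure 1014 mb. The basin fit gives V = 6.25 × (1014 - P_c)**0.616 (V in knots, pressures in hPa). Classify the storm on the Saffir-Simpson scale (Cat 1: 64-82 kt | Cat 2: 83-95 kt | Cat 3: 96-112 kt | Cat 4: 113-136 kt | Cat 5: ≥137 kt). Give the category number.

4

ΔP = 1014 − 883 = 131 mb.
V ≈ 6.25 × 131^0.616 = 6.25 × 20.15 ≈ 126 kt.
126 kt falls in the Category 4 band.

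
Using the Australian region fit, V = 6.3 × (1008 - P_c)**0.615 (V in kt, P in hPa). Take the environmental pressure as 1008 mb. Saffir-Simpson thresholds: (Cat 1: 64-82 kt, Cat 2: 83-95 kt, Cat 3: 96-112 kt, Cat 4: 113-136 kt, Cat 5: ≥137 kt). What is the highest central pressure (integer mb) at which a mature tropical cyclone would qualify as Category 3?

Category 3 begins at V = 96 kt.
Required ΔP = (96/6.3)^(1/0.615) = 15.238^1.626 ≈ 83.84 mb.
P_c ≤ 1008 − 83.84 = 924.16, so the highest integer P_c is 924 mb.

924 mb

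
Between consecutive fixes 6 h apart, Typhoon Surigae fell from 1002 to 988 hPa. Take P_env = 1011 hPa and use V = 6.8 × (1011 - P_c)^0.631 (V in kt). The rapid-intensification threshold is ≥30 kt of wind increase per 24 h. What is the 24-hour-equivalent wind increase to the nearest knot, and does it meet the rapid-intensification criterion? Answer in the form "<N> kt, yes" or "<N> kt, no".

88 kt, yes

V₁: ΔP = 9, V ≈ 6.8 × 9^0.631 ≈ 27.20 kt.
V₂: ΔP = 23, V ≈ 6.8 × 23^0.631 ≈ 49.18 kt.
ΔV over 6 h = 21.98 kt → 24 h equivalent = 21.98 × 24/6 ≈ 87.92 kt.
88 kt ≥ 30 kt ⇒ rapid intensification.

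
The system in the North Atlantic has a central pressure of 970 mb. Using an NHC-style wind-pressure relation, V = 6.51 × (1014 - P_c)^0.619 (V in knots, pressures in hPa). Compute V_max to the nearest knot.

68 kt

ΔP = 1014 − 970 = 44 mb.
44^0.619 ≈ 10.406.
V ≈ 6.51 × 10.406 ≈ 67.7 kt.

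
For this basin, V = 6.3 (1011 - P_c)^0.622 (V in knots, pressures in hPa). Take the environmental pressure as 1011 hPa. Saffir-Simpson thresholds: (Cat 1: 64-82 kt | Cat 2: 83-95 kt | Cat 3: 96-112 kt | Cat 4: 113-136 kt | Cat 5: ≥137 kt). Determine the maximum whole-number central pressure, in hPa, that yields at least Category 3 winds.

Category 3 begins at V = 96 kt.
Required ΔP = (96/6.3)^(1/0.622) = 15.238^1.608 ≈ 79.77 hPa.
P_c ≤ 1011 − 79.77 = 931.23, so the highest integer P_c is 931 hPa.

931 hPa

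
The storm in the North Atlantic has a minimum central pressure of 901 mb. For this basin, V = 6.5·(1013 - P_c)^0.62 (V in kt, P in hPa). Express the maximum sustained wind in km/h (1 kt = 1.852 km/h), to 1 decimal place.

ΔP = 1013 − 901 = 112 mb.
V ≈ 6.5 × 112^0.62 = 6.5 × 18.643 ≈ 121.179 kt.
121.179 × 1.852 ≈ 224.42 km/h → 224.4 km/h.

224.4 km/h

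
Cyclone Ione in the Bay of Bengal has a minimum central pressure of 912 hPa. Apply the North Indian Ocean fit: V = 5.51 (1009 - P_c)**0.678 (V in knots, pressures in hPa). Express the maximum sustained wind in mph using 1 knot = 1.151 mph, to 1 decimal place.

ΔP = 1009 − 912 = 97 hPa.
V ≈ 5.51 × 97^0.678 = 5.51 × 22.235 ≈ 122.513 kt.
122.513 × 1.151 ≈ 141.01 mph → 141.0 mph.

141.0 mph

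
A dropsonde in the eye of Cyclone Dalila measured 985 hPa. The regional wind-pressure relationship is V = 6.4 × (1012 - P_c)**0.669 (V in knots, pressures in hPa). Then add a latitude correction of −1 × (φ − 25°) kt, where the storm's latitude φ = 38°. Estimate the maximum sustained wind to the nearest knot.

45 kt

ΔP = 1012 − 985 = 27 hPa.
27^0.669 ≈ 9.069.
V ≈ 6.4 × 9.069 ≈ 58.0 kt.
Latitude correction: −1 × (38 − 25) = -13 kt.
Corrected V ≈ 45 kt → 45 kt.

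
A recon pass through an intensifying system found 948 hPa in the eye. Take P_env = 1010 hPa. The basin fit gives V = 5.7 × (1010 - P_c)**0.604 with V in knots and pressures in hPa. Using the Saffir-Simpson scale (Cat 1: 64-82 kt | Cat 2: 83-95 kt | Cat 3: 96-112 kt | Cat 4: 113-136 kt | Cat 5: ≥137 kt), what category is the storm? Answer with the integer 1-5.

1

ΔP = 1010 − 948 = 62 hPa.
V ≈ 5.7 × 62^0.604 = 5.7 × 12.09 ≈ 69 kt.
69 kt falls in the Category 1 band.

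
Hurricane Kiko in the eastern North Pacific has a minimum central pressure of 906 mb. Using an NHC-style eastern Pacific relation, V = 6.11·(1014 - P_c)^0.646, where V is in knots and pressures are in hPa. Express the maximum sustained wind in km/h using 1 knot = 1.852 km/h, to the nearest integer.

233 km/h

ΔP = 1014 − 906 = 108 mb.
V ≈ 6.11 × 108^0.646 = 6.11 × 20.587 ≈ 125.786 kt.
125.786 × 1.852 ≈ 232.96 km/h → 233 km/h.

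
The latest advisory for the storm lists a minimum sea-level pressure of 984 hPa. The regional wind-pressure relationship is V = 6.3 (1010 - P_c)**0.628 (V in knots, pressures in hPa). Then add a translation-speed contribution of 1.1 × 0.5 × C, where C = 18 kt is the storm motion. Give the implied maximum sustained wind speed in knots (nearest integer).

ΔP = 1010 − 984 = 26 hPa.
26^0.628 ≈ 7.738.
V ≈ 6.3 × 7.738 ≈ 48.7 kt.
Translation term: 1.1 × 0.5 × 18 = 9.9 kt.
Corrected V ≈ 58.6 kt → 59 kt.

59 kt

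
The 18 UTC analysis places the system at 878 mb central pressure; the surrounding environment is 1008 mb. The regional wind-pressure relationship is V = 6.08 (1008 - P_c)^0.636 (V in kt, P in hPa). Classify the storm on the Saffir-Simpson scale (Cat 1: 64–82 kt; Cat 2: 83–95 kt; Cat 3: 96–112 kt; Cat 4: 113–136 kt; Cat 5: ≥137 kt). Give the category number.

4

ΔP = 1008 − 878 = 130 mb.
V ≈ 6.08 × 130^0.636 = 6.08 × 22.10 ≈ 134 kt.
134 kt falls in the Category 4 band.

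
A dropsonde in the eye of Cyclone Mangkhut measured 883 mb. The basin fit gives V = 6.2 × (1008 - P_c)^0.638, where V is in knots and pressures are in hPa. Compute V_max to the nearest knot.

135 kt

ΔP = 1008 − 883 = 125 mb.
125^0.638 ≈ 21.769.
V ≈ 6.2 × 21.769 ≈ 135.0 kt.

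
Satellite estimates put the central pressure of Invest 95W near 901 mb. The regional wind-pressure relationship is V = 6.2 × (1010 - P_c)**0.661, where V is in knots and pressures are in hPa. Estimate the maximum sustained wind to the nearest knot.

ΔP = 1010 − 901 = 109 mb.
109^0.661 ≈ 22.220.
V ≈ 6.2 × 22.220 ≈ 137.8 kt.

138 kt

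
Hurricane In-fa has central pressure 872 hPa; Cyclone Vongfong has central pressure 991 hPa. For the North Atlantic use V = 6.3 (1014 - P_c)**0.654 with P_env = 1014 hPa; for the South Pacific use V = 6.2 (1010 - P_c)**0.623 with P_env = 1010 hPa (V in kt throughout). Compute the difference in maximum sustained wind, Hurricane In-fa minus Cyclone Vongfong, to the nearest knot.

Hurricane In-fa: ΔP = 142; V ≈ 6.3 × 142^0.654 ≈ 161.04 kt.
Cyclone Vongfong: ΔP = 19; V ≈ 6.2 × 19^0.623 ≈ 38.82 kt.
Difference ≈ 161.04 − 38.82 = 122.22 → 122 kt.

122 kt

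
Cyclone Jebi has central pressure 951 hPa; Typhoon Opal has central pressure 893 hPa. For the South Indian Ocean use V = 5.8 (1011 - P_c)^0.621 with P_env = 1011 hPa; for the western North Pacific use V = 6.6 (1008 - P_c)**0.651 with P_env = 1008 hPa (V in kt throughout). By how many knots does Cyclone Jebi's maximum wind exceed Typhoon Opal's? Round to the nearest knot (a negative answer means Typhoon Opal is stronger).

Cyclone Jebi: ΔP = 60; V ≈ 5.8 × 60^0.621 ≈ 73.73 kt.
Typhoon Opal: ΔP = 115; V ≈ 6.6 × 115^0.651 ≈ 144.90 kt.
Difference ≈ 73.73 − 144.90 = -71.17 → -71 kt.

-71 kt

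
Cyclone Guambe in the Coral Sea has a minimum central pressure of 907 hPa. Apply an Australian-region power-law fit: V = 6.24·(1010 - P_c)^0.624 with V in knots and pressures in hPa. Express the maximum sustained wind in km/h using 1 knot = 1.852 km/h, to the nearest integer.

ΔP = 1010 − 907 = 103 hPa.
V ≈ 6.24 × 103^0.624 = 6.24 × 18.031 ≈ 112.511 kt.
112.511 × 1.852 ≈ 208.37 km/h → 208 km/h.

208 km/h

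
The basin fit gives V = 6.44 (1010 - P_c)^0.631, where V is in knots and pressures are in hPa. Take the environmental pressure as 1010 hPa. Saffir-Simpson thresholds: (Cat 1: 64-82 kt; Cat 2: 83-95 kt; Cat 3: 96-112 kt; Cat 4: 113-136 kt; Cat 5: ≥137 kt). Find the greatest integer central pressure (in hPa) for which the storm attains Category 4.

Category 4 begins at V = 113 kt.
Required ΔP = (113/6.44)^(1/0.631) = 17.547^1.585 ≈ 93.71 hPa.
P_c ≤ 1010 − 93.71 = 916.29, so the highest integer P_c is 916 hPa.

916 hPa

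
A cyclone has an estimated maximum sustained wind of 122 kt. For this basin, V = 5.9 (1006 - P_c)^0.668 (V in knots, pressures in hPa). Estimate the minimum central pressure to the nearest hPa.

913 hPa

ΔP = (V / 5.9)^(1/0.668) = (122/5.9)^1.497.
122/5.9 = 20.678; 20.678^1.497 ≈ 93.18 hPa.
P_c = 1006 − 93.18 = 912.82 ≈ 913 hPa.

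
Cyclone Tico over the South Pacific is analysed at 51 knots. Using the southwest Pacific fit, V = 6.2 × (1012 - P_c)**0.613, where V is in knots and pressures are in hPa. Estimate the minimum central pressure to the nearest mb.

981 mb

ΔP = (V / 6.2)^(1/0.613) = (51/6.2)^1.631.
51/6.2 = 8.226; 8.226^1.631 ≈ 31.11 mb.
P_c = 1012 − 31.11 = 980.89 ≈ 981 mb.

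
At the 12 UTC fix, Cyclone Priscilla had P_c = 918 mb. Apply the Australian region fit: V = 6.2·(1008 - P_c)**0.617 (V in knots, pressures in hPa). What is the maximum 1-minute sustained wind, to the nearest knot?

100 kt

ΔP = 1008 − 918 = 90 mb.
90^0.617 ≈ 16.061.
V ≈ 6.2 × 16.061 ≈ 99.6 kt.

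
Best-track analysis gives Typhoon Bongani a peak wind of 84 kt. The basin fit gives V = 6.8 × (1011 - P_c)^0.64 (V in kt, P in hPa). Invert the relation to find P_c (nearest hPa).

960 hPa

ΔP = (V / 6.8)^(1/0.64) = (84/6.8)^1.562.
84/6.8 = 12.353; 12.353^1.562 ≈ 50.80 hPa.
P_c = 1011 − 50.80 = 960.20 ≈ 960 hPa.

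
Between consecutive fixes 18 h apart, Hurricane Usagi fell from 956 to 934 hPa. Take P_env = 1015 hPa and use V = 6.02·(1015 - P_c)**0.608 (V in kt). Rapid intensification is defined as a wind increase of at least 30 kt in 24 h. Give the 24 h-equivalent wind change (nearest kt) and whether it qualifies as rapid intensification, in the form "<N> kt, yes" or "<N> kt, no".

V₁: ΔP = 59, V ≈ 6.02 × 59^0.608 ≈ 71.82 kt.
V₂: ΔP = 81, V ≈ 6.02 × 81^0.608 ≈ 87.09 kt.
ΔV over 18 h = 15.27 kt → 24 h equivalent = 15.27 × 24/18 ≈ 20.36 kt.
20 kt < 30 kt ⇒ not rapid intensification.

20 kt, no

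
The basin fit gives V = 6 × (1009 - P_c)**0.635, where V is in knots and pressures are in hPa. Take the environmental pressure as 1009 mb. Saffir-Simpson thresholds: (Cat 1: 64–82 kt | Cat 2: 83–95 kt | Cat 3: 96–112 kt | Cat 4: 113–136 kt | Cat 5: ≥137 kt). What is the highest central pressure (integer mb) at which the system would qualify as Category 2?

Category 2 begins at V = 83 kt.
Required ΔP = (83/6)^(1/0.635) = 13.833^1.575 ≈ 62.62 mb.
P_c ≤ 1009 − 62.62 = 946.38, so the highest integer P_c is 946 mb.

946 mb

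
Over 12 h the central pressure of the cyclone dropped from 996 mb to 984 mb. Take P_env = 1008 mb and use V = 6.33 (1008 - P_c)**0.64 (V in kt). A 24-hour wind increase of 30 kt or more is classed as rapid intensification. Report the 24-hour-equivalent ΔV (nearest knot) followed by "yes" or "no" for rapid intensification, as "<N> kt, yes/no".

35 kt, yes

V₁: ΔP = 12, V ≈ 6.33 × 12^0.64 ≈ 31.05 kt.
V₂: ΔP = 24, V ≈ 6.33 × 24^0.64 ≈ 48.39 kt.
ΔV over 12 h = 17.34 kt → 24 h equivalent = 17.34 × 24/12 ≈ 34.68 kt.
35 kt ≥ 30 kt ⇒ rapid intensification.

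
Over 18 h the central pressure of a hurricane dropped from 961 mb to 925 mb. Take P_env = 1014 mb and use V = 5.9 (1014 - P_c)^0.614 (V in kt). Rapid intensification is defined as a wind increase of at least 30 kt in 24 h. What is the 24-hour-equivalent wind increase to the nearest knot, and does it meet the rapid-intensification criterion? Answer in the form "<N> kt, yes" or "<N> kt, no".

34 kt, yes

V₁: ΔP = 53, V ≈ 5.9 × 53^0.614 ≈ 67.54 kt.
V₂: ΔP = 89, V ≈ 5.9 × 89^0.614 ≈ 92.85 kt.
ΔV over 18 h = 25.31 kt → 24 h equivalent = 25.31 × 24/18 ≈ 33.75 kt.
34 kt ≥ 30 kt ⇒ rapid intensification.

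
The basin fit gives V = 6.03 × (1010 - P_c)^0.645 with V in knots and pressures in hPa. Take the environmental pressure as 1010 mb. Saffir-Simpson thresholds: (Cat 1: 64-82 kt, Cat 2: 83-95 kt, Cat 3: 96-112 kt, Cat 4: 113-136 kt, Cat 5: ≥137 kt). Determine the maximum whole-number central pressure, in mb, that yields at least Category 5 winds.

Category 5 begins at V = 137 kt.
Required ΔP = (137/6.03)^(1/0.645) = 22.720^1.550 ≈ 126.75 mb.
P_c ≤ 1010 − 126.75 = 883.25, so the highest integer P_c is 883 mb.

883 mb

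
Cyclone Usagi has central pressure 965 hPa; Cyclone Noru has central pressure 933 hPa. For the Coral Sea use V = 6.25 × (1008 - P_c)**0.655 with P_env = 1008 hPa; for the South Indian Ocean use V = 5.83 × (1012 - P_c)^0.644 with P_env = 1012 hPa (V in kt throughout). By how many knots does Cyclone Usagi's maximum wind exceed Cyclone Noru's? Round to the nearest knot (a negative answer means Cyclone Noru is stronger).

Cyclone Usagi: ΔP = 43; V ≈ 6.25 × 43^0.655 ≈ 73.42 kt.
Cyclone Noru: ΔP = 79; V ≈ 5.83 × 79^0.644 ≈ 97.22 kt.
Difference ≈ 73.42 − 97.22 = -23.80 → -24 kt.

-24 kt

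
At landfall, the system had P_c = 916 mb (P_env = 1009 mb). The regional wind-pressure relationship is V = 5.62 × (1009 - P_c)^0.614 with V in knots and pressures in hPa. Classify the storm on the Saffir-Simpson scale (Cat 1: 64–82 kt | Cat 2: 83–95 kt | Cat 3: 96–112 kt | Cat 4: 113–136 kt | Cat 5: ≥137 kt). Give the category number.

2

ΔP = 1009 − 916 = 93 mb.
V ≈ 5.62 × 93^0.614 = 5.62 × 16.17 ≈ 91 kt.
91 kt falls in the Category 2 band.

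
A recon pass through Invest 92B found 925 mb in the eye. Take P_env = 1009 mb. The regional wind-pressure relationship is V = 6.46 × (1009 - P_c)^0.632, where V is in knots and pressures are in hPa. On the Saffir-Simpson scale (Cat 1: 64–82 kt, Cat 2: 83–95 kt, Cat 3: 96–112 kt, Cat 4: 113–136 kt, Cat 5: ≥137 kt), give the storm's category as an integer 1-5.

ΔP = 1009 − 925 = 84 mb.
V ≈ 6.46 × 84^0.632 = 6.46 × 16.45 ≈ 106 kt.
106 kt falls in the Category 3 band.

3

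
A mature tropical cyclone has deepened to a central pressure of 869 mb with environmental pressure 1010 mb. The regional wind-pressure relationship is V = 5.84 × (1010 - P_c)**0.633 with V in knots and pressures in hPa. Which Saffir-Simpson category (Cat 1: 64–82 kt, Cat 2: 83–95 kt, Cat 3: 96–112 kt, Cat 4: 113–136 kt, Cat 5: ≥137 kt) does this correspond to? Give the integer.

ΔP = 1010 − 869 = 141 mb.
V ≈ 5.84 × 141^0.633 = 5.84 × 22.93 ≈ 134 kt.
134 kt falls in the Category 4 band.

4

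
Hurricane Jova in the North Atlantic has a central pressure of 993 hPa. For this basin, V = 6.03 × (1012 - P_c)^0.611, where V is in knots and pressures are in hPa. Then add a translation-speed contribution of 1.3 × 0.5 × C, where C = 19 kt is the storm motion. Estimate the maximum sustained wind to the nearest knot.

49 kt

ΔP = 1012 − 993 = 19 hPa.
19^0.611 ≈ 6.044.
V ≈ 6.03 × 6.044 ≈ 36.4 kt.
Translation term: 1.3 × 0.5 × 19 = 12.35 kt.
Corrected V ≈ 48.75 kt → 49 kt.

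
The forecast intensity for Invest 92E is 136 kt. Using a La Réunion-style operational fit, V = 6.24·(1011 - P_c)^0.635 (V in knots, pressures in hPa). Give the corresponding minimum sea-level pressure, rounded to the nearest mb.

ΔP = (V / 6.24)^(1/0.635) = (136/6.24)^1.575.
136/6.24 = 21.795; 21.795^1.575 ≈ 128.13 mb.
P_c = 1011 − 128.13 = 882.87 ≈ 883 mb.

883 mb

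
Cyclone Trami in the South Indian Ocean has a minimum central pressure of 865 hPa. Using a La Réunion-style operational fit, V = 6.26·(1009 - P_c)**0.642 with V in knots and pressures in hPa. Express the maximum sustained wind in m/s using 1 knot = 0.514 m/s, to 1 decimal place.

78.2 m/s

ΔP = 1009 − 865 = 144 hPa.
V ≈ 6.26 × 144^0.642 = 6.26 × 24.303 ≈ 152.140 kt.
152.140 × 0.514 ≈ 78.20 m/s → 78.2 m/s.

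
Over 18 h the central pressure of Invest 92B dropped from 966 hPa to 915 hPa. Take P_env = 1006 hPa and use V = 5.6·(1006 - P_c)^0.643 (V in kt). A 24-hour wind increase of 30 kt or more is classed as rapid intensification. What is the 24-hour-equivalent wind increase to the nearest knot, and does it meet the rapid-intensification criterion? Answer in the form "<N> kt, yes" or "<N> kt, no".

56 kt, yes

V₁: ΔP = 40, V ≈ 5.6 × 40^0.643 ≈ 60.02 kt.
V₂: ΔP = 91, V ≈ 5.6 × 91^0.643 ≈ 101.82 kt.
ΔV over 18 h = 41.80 kt → 24 h equivalent = 41.80 × 24/18 ≈ 55.73 kt.
56 kt ≥ 30 kt ⇒ rapid intensification.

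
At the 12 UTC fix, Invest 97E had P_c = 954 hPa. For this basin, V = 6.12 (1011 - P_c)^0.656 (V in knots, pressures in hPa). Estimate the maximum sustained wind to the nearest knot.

87 kt

ΔP = 1011 − 954 = 57 hPa.
57^0.656 ≈ 14.186.
V ≈ 6.12 × 14.186 ≈ 86.8 kt.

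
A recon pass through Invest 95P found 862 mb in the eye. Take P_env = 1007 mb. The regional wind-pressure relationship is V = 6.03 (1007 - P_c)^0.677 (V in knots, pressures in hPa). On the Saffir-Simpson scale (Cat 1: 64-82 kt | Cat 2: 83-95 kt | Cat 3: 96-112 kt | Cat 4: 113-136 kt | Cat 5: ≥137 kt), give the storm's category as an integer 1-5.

ΔP = 1007 − 862 = 145 mb.
V ≈ 6.03 × 145^0.677 = 6.03 × 29.06 ≈ 175 kt.
175 kt falls in the Category 5 band.

5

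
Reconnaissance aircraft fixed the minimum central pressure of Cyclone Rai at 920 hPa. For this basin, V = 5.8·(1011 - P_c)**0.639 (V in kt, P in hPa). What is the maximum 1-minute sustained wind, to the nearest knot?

ΔP = 1011 − 920 = 91 hPa.
91^0.639 ≈ 17.858.
V ≈ 5.8 × 17.858 ≈ 103.6 kt.

104 kt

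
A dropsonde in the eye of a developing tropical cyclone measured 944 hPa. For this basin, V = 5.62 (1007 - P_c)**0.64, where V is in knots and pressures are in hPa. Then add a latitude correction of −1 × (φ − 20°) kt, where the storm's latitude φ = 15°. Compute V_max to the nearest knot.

85 kt

ΔP = 1007 − 944 = 63 hPa.
63^0.64 ≈ 14.177.
V ≈ 5.62 × 14.177 ≈ 79.7 kt.
Latitude correction: −1 × (15 − 20) = 5 kt.
Corrected V ≈ 84.7 kt → 85 kt.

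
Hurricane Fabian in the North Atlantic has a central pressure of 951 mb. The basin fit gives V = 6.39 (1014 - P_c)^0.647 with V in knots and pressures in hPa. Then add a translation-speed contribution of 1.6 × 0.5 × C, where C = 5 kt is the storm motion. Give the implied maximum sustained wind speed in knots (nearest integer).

ΔP = 1014 − 951 = 63 mb.
63^0.647 ≈ 14.594.
V ≈ 6.39 × 14.594 ≈ 93.3 kt.
Translation term: 1.6 × 0.5 × 5 = 4 kt.
Corrected V ≈ 97.3 kt → 97 kt.

97 kt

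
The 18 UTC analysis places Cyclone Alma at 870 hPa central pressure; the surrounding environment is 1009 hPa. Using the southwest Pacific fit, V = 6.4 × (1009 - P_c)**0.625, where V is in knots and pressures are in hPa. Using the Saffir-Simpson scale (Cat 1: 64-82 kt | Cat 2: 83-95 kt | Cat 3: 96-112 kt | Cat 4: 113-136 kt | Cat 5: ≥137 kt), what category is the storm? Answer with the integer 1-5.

5

ΔP = 1009 − 870 = 139 hPa.
V ≈ 6.4 × 139^0.625 = 6.4 × 21.85 ≈ 140 kt.
140 kt falls in the Category 5 band.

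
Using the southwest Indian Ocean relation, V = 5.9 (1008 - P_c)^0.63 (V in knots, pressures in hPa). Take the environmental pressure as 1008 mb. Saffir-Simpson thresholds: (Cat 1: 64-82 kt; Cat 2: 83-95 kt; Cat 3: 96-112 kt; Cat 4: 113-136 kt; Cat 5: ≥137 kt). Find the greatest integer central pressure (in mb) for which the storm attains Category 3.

924 mb

Category 3 begins at V = 96 kt.
Required ΔP = (96/5.9)^(1/0.63) = 16.271^1.587 ≈ 83.73 mb.
P_c ≤ 1008 − 83.73 = 924.27, so the highest integer P_c is 924 mb.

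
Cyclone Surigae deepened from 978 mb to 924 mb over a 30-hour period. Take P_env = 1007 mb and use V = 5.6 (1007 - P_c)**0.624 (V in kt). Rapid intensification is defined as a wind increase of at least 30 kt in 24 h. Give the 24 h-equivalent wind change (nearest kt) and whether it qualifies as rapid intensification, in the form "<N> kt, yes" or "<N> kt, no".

34 kt, yes

V₁: ΔP = 29, V ≈ 5.6 × 29^0.624 ≈ 45.79 kt.
V₂: ΔP = 83, V ≈ 5.6 × 83^0.624 ≈ 88.25 kt.
ΔV over 30 h = 42.46 kt → 24 h equivalent = 42.46 × 24/30 ≈ 33.97 kt.
34 kt ≥ 30 kt ⇒ rapid intensification.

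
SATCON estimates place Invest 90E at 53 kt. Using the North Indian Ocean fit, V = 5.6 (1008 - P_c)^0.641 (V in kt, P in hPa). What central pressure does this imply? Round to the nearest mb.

ΔP = (V / 5.6)^(1/0.641) = (53/5.6)^1.560.
53/5.6 = 9.464; 9.464^1.560 ≈ 33.32 mb.
P_c = 1008 − 33.32 = 974.68 ≈ 975 mb.

975 mb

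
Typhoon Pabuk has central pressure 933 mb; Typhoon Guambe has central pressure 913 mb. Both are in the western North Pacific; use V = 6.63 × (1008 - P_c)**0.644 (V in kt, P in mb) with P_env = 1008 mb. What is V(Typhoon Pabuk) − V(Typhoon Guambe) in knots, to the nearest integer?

-18 kt

Typhoon Pabuk: ΔP = 75; V ≈ 6.63 × 75^0.644 ≈ 106.92 kt.
Typhoon Guambe: ΔP = 95; V ≈ 6.63 × 95^0.644 ≈ 124.50 kt.
Difference ≈ 106.92 − 124.50 = -17.58 → -18 kt.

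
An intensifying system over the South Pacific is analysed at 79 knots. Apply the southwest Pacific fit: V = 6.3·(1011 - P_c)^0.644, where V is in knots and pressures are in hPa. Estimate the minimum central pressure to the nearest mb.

ΔP = (V / 6.3)^(1/0.644) = (79/6.3)^1.553.
79/6.3 = 12.540; 12.540^1.553 ≈ 50.75 mb.
P_c = 1011 − 50.75 = 960.25 ≈ 960 mb.

960 mb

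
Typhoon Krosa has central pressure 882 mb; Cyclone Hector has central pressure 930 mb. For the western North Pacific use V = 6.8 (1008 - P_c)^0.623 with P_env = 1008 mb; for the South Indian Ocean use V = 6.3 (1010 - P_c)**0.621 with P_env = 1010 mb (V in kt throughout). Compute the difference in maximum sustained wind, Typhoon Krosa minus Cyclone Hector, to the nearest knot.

43 kt

Typhoon Krosa: ΔP = 126; V ≈ 6.8 × 126^0.623 ≈ 138.37 kt.
Cyclone Hector: ΔP = 80; V ≈ 6.3 × 80^0.621 ≈ 95.75 kt.
Difference ≈ 138.37 − 95.75 = 42.62 → 43 kt.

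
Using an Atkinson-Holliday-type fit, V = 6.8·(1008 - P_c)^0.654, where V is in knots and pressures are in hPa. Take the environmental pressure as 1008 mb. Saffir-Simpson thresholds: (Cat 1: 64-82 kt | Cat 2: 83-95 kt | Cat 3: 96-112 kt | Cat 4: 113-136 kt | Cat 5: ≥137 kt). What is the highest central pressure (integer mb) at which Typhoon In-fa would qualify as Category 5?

909 mb

Category 5 begins at V = 137 kt.
Required ΔP = (137/6.8)^(1/0.654) = 20.147^1.529 ≈ 98.68 mb.
P_c ≤ 1008 − 98.68 = 909.32, so the highest integer P_c is 909 mb.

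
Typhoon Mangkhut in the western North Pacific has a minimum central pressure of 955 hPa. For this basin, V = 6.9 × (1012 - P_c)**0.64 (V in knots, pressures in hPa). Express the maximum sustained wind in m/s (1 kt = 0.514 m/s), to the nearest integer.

ΔP = 1012 − 955 = 57 hPa.
V ≈ 6.9 × 57^0.64 = 6.9 × 13.297 ≈ 91.751 kt.
91.751 × 0.514 ≈ 47.16 m/s → 47 m/s.

47 m/s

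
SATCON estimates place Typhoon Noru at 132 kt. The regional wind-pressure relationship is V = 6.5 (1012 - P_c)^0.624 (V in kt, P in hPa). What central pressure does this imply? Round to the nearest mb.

887 mb

ΔP = (V / 6.5)^(1/0.624) = (132/6.5)^1.603.
132/6.5 = 20.308; 20.308^1.603 ≈ 124.63 mb.
P_c = 1012 − 124.63 = 887.37 ≈ 887 mb.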